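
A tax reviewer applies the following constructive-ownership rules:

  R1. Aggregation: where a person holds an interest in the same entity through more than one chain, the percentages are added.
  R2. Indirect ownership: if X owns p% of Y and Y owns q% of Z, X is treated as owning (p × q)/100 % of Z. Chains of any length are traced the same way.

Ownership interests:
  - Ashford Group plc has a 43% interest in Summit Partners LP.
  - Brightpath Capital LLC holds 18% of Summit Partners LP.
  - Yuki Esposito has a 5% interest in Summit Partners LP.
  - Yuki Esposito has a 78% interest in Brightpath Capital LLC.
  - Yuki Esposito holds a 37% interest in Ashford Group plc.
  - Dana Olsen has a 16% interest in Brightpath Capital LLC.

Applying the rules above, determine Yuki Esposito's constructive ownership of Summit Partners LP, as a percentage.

34.95%

Chain via Brightpath Capital LLC (R2): 78% × 18% = 14.04% of Summit Partners LP.
Chain via Ashford Group plc (R2): 37% × 43% = 15.91% of Summit Partners LP.
Direct interest in Summit Partners LP: 5%.
Aggregating (R1): 14.04% + 15.91% + 5% = 34.95%.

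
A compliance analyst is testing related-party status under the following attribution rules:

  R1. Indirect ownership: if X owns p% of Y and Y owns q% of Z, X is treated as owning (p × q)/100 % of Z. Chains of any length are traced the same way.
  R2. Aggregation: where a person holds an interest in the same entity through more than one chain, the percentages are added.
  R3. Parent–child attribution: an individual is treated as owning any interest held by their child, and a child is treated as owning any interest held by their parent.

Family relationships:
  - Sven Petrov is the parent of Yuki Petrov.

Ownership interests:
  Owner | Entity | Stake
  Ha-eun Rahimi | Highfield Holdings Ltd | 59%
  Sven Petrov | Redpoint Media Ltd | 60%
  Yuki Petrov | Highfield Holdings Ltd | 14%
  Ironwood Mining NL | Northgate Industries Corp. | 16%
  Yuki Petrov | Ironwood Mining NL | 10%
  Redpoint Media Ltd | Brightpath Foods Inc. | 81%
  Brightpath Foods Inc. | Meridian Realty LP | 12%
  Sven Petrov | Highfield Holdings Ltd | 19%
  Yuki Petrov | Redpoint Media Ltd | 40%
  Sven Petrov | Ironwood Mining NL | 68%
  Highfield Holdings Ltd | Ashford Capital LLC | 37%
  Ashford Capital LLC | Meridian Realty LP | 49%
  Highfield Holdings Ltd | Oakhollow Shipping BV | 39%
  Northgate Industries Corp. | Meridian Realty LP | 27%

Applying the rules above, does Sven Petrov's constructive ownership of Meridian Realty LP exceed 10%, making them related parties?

Yes

By parent–child attribution (R3), Sven Petrov is treated as also owning Yuki Petrov's interest in Redpoint Media Ltd, giving 60% + 40% = 100%.
By parent–child attribution (R3), Sven Petrov is treated as also owning Yuki Petrov's interest in Ironwood Mining NL, giving 68% + 10% = 78%.
By parent–child attribution (R3), Sven Petrov is treated as also owning Yuki Petrov's interest in Highfield Holdings Ltd, giving 19% + 14% = 33%.
Chain via Redpoint Media Ltd → Brightpath Foods Inc. (R1): 100% × 81% × 12% = 9.72% of Meridian Realty LP.
Chain via Ironwood Mining NL → Northgate Industries Corp. (R1): 78% × 16% × 27% = 3.3696% of Meridian Realty LP.
Chain via Highfield Holdings Ltd → Ashford Capital LLC (R1): 33% × 37% × 49% = 5.9829% of Meridian Realty LP.
Aggregating (R2): 9.72% + 3.3696% + 5.9829% = 19.0725%.
19.0725% exceeds the 10% threshold, so Sven is a related party to Meridian Realty LP.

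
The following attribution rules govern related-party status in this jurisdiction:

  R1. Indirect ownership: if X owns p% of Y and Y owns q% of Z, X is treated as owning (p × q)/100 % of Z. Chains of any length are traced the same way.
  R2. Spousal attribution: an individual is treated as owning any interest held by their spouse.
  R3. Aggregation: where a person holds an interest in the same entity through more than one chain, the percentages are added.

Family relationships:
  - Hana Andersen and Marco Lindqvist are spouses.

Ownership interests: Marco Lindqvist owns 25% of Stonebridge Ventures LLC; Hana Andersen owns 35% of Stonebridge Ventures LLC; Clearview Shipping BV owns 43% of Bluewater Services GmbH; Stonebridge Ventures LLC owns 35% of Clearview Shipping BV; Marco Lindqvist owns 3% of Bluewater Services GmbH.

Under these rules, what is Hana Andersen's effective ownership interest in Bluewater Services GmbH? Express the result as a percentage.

By spousal attribution (R2), Hana Andersen is treated as also owning Marco Lindqvist's interest in Stonebridge Ventures LLC, giving 35% + 25% = 60%.
By spousal attribution (R2), Hana Andersen is treated as owning Marco Lindqvist's 3% interest in Bluewater Services GmbH.
Chain via Stonebridge Ventures LLC → Clearview Shipping BV (R1): 60% × 35% × 43% = 9.03% of Bluewater Services GmbH.
Direct interest in Bluewater Services GmbH: 3%.
Aggregating (R3): 9.03% + 3% = 12.03%.

12.03%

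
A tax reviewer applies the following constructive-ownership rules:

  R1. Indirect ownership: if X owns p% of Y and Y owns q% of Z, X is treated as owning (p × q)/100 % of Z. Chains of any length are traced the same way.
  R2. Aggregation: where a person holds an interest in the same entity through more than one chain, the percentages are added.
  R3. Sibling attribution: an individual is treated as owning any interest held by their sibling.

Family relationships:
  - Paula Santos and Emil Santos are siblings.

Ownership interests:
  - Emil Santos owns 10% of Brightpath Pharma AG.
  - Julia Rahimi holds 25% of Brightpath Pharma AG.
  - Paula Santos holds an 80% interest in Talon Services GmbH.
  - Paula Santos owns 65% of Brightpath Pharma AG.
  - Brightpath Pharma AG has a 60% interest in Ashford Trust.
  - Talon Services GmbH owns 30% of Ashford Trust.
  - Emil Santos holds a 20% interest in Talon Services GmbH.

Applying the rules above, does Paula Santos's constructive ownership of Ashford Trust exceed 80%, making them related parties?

By sibling attribution (R3), Paula Santos is treated as also owning Emil Santos's interest in Brightpath Pharma AG, giving 65% + 10% = 75%.
By sibling attribution (R3), Paula Santos is treated as also owning Emil Santos's interest in Talon Services GmbH, giving 80% + 20% = 100%.
Chain via Brightpath Pharma AG (R1): 75% × 60% = 45% of Ashford Trust.
Chain via Talon Services GmbH (R1): 100% × 30% = 30% of Ashford Trust.
Aggregating (R2): 45% + 30% = 75%.
75% does not exceed the 80% threshold, so Paula is not a related party to Ashford Trust.

No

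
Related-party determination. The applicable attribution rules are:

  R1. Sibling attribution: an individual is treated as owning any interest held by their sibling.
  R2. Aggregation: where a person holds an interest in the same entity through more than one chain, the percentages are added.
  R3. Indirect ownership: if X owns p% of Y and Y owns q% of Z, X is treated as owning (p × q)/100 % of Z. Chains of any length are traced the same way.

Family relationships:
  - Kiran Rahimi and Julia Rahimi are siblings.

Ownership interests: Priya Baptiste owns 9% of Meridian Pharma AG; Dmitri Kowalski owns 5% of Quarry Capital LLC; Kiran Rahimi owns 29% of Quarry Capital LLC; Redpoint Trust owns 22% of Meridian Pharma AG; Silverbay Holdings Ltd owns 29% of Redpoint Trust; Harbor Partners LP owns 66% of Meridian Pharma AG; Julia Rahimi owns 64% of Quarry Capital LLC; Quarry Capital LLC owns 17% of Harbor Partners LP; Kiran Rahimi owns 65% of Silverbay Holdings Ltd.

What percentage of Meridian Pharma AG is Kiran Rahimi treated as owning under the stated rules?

14.5816%

By sibling attribution (R1), Kiran Rahimi is treated as also owning Julia Rahimi's interest in Quarry Capital LLC, giving 29% + 64% = 93%.
Chain via Quarry Capital LLC → Harbor Partners LP (R3): 93% × 17% × 66% = 10.4346% of Meridian Pharma AG.
Chain via Silverbay Holdings Ltd → Redpoint Trust (R3): 65% × 29% × 22% = 4.147% of Meridian Pharma AG.
Aggregating (R2): 10.4346% + 4.147% = 14.5816%.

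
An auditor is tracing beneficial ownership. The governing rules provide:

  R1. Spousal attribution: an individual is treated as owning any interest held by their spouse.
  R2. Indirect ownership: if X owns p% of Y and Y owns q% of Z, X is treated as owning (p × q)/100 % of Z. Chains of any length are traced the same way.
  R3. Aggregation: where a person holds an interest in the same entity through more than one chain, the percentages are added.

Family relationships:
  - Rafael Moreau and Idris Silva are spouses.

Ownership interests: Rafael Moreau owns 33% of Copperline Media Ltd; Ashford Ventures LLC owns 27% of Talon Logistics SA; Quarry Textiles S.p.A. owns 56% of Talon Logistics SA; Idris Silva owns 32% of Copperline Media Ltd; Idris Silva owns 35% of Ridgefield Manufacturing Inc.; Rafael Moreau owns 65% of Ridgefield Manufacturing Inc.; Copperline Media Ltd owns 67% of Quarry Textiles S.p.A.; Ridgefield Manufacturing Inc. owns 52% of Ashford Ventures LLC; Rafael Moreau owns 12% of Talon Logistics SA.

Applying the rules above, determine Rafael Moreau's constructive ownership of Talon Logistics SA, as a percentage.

50.428%

By spousal attribution (R1), Rafael Moreau is treated as also owning Idris Silva's interest in Ridgefield Manufacturing Inc, giving 65% + 35% = 100%.
By spousal attribution (R1), Rafael Moreau is treated as also owning Idris Silva's interest in Copperline Media Ltd, giving 33% + 32% = 65%.
Chain via Ridgefield Manufacturing Inc. → Ashford Ventures LLC (R2): 100% × 52% × 27% = 14.04% of Talon Logistics SA.
Chain via Copperline Media Ltd → Quarry Textiles S.p.A. (R2): 65% × 67% × 56% = 24.388% of Talon Logistics SA.
Direct interest in Talon Logistics SA: 12%.
Aggregating (R3): 14.04% + 24.388% + 12% = 50.428%.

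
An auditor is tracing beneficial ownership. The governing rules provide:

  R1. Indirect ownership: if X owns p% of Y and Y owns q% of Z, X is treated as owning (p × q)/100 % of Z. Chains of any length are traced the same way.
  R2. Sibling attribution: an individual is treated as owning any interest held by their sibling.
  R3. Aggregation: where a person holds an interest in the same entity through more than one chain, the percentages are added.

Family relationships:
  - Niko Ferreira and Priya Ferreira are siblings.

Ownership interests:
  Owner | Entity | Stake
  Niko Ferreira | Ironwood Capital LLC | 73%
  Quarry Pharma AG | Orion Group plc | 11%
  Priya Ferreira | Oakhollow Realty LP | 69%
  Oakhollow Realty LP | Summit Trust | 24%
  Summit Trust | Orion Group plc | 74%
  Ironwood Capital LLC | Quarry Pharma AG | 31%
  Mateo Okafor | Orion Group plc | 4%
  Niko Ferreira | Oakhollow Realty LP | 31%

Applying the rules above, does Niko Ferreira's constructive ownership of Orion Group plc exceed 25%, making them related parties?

No

By sibling attribution (R2), Niko Ferreira is treated as also owning Priya Ferreira's interest in Oakhollow Realty LP, giving 31% + 69% = 100%.
Chain via Ironwood Capital LLC → Quarry Pharma AG (R1): 73% × 31% × 11% = 2.4893% of Orion Group plc.
Chain via Oakhollow Realty LP → Summit Trust (R1): 100% × 24% × 74% = 17.76% of Orion Group plc.
Aggregating (R3): 2.4893% + 17.76% = 20.2493%.
20.2493% does not exceed the 25% threshold, so Niko is not a related party to Orion Group plc.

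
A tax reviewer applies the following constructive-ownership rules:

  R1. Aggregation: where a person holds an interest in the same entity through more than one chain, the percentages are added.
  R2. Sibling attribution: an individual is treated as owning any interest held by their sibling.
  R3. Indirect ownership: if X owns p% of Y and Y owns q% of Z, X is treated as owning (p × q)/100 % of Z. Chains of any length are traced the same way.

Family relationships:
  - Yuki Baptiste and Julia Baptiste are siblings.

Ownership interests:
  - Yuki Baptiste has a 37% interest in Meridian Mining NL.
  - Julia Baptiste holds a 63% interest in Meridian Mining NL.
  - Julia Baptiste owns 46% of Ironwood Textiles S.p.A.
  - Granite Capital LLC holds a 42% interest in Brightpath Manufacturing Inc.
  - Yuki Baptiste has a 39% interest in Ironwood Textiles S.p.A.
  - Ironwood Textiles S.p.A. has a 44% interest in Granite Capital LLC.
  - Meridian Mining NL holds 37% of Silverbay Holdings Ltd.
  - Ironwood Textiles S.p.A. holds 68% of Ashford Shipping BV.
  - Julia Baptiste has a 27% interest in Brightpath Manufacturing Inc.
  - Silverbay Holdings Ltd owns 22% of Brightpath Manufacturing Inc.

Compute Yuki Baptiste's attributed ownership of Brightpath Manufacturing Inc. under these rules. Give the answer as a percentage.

By sibling attribution (R2), Yuki Baptiste is treated as also owning Julia Baptiste's interest in Ironwood Textiles S.p.A, giving 39% + 46% = 85%.
By sibling attribution (R2), Yuki Baptiste is treated as also owning Julia Baptiste's interest in Meridian Mining NL, giving 37% + 63% = 100%.
By sibling attribution (R2), Yuki Baptiste is treated as owning Julia Baptiste's 27% interest in Brightpath Manufacturing Inc.
Chain via Ironwood Textiles S.p.A. → Granite Capital LLC (R3): 85% × 44% × 42% = 15.708% of Brightpath Manufacturing Inc.
Chain via Meridian Mining NL → Silverbay Holdings Ltd (R3): 100% × 37% × 22% = 8.14% of Brightpath Manufacturing Inc.
Direct interest in Brightpath Manufacturing Inc: 27%.
Aggregating (R1): 15.708% + 8.14% + 27% = 50.848%.

50.848%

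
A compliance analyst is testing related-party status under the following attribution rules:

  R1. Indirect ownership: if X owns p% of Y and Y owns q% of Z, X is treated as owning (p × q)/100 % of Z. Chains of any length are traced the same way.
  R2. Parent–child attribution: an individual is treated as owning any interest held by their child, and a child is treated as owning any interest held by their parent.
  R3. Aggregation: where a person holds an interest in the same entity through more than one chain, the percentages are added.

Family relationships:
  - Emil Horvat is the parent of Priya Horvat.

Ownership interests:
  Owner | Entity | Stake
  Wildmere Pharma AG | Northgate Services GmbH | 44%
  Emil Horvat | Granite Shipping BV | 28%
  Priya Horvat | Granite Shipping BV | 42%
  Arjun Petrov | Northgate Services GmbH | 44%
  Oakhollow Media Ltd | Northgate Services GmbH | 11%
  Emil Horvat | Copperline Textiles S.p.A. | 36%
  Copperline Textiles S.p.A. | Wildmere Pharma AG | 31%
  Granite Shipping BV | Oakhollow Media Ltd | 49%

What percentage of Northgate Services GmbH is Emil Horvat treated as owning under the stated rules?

By parent–child attribution (R2), Emil Horvat is treated as also owning Priya Horvat's interest in Granite Shipping BV, giving 28% + 42% = 70%.
Chain via Copperline Textiles S.p.A. → Wildmere Pharma AG (R1): 36% × 31% × 44% = 4.9104% of Northgate Services GmbH.
Chain via Granite Shipping BV → Oakhollow Media Ltd (R1): 70% × 49% × 11% = 3.773% of Northgate Services GmbH.
Aggregating (R3): 4.9104% + 3.773% = 8.6834%.

8.6834%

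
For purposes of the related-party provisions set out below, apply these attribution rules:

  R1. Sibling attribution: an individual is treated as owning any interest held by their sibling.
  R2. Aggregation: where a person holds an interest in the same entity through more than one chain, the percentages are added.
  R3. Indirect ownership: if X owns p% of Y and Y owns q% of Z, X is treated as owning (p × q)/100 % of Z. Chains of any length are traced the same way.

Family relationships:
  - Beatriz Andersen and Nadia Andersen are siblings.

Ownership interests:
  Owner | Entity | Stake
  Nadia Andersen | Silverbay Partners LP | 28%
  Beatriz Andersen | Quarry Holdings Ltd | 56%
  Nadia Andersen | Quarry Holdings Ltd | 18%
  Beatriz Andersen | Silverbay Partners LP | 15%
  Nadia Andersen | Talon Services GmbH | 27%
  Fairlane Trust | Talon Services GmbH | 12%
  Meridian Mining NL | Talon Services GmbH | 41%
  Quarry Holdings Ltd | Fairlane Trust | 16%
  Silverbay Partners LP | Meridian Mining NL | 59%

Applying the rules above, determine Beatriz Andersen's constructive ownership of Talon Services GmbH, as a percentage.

By sibling attribution (R1), Beatriz Andersen is treated as also owning Nadia Andersen's interest in Quarry Holdings Ltd, giving 56% + 18% = 74%.
By sibling attribution (R1), Beatriz Andersen is treated as also owning Nadia Andersen's interest in Silverbay Partners LP, giving 15% + 28% = 43%.
By sibling attribution (R1), Beatriz Andersen is treated as owning Nadia Andersen's 27% interest in Talon Services GmbH.
Chain via Quarry Holdings Ltd → Fairlane Trust (R3): 74% × 16% × 12% = 1.4208% of Talon Services GmbH.
Chain via Silverbay Partners LP → Meridian Mining NL (R3): 43% × 59% × 41% = 10.4017% of Talon Services GmbH.
Direct interest in Talon Services GmbH: 27%.
Aggregating (R2): 1.4208% + 10.4017% + 27% = 38.8225%.

38.8225%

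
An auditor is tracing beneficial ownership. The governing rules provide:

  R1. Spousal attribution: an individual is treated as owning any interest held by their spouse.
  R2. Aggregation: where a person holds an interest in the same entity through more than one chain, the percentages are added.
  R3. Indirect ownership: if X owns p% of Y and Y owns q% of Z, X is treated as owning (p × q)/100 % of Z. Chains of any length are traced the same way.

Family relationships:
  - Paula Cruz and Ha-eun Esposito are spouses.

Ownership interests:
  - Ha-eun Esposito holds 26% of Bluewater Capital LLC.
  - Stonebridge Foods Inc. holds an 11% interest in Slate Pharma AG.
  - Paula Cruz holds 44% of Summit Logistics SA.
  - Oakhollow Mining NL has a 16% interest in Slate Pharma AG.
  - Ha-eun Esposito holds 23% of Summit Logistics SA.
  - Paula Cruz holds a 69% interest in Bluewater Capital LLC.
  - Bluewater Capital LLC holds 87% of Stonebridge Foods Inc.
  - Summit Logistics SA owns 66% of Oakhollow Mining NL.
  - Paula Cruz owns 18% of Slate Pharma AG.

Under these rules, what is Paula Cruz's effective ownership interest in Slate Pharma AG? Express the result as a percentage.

34.1667%

By spousal attribution (R1), Paula Cruz is treated as also owning Ha-eun Esposito's interest in Bluewater Capital LLC, giving 69% + 26% = 95%.
By spousal attribution (R1), Paula Cruz is treated as also owning Ha-eun Esposito's interest in Summit Logistics SA, giving 44% + 23% = 67%.
Chain via Bluewater Capital LLC → Stonebridge Foods Inc. (R3): 95% × 87% × 11% = 9.0915% of Slate Pharma AG.
Chain via Summit Logistics SA → Oakhollow Mining NL (R3): 67% × 66% × 16% = 7.0752% of Slate Pharma AG.
Direct interest in Slate Pharma AG: 18%.
Aggregating (R2): 9.0915% + 7.0752% + 18% = 34.1667%.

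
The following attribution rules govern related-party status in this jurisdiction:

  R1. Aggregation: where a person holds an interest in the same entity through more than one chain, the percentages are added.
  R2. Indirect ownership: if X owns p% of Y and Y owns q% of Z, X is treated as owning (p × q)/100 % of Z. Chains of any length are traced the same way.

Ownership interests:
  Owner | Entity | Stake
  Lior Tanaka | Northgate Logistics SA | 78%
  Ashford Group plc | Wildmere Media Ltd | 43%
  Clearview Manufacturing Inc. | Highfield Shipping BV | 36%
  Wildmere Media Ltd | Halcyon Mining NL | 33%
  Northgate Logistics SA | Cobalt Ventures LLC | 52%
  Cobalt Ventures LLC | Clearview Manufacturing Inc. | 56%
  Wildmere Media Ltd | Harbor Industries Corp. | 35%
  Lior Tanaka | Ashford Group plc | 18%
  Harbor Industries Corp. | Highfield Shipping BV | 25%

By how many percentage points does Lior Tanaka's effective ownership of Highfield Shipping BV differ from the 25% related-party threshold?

16.145854

Chain via Northgate Logistics SA → Cobalt Ventures LLC → Clearview Manufacturing Inc. (R2): 78% × 52% × 56% × 36% = 8.176896% of Highfield Shipping BV.
Chain via Ashford Group plc → Wildmere Media Ltd → Harbor Industries Corp. (R2): 18% × 43% × 35% × 25% = 0.67725% of Highfield Shipping BV.
Aggregating (R1): 8.176896% + 0.67725% = 8.854146%.
8.854146% falls short of the 25% threshold by 16.145854 percentage points.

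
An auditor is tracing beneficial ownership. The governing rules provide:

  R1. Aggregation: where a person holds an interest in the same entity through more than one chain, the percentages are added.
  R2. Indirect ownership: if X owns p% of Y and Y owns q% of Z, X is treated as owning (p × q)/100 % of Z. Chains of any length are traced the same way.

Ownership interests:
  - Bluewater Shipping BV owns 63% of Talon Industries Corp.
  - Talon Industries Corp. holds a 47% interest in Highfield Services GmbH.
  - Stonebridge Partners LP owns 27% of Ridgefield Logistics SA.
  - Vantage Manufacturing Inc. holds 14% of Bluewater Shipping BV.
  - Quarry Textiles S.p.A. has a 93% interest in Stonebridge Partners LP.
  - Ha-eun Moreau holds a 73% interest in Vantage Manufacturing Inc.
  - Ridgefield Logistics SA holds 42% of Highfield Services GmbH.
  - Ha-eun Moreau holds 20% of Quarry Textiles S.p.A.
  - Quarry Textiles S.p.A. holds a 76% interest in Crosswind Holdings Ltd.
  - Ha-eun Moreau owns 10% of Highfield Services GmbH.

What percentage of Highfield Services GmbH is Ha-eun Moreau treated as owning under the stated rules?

15.135382%

Chain via Quarry Textiles S.p.A. → Stonebridge Partners LP → Ridgefield Logistics SA (R2): 20% × 93% × 27% × 42% = 2.10924% of Highfield Services GmbH.
Chain via Vantage Manufacturing Inc. → Bluewater Shipping BV → Talon Industries Corp. (R2): 73% × 14% × 63% × 47% = 3.026142% of Highfield Services GmbH.
Direct interest in Highfield Services GmbH: 10%.
Aggregating (R1): 2.10924% + 3.026142% + 10% = 15.135382%.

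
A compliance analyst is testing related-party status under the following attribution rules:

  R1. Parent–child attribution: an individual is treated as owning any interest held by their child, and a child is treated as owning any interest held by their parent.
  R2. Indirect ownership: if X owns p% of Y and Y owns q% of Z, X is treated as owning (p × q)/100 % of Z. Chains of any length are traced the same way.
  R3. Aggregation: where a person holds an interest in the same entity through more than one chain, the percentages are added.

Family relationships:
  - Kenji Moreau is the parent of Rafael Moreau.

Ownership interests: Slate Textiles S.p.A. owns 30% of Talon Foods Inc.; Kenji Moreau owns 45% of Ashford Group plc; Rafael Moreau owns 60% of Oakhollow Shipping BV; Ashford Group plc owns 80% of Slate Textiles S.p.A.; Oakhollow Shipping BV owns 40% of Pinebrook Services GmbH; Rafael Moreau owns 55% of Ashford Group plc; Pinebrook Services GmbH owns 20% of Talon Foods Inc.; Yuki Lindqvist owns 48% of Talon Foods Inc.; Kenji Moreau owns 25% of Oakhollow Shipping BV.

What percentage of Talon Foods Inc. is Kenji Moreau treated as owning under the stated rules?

By parent–child attribution (R1), Kenji Moreau is treated as also owning Rafael Moreau's interest in Oakhollow Shipping BV, giving 25% + 60% = 85%.
By parent–child attribution (R1), Kenji Moreau is treated as also owning Rafael Moreau's interest in Ashford Group plc, giving 45% + 55% = 100%.
Chain via Oakhollow Shipping BV → Pinebrook Services GmbH (R2): 85% × 40% × 20% = 6.8% of Talon Foods Inc.
Chain via Ashford Group plc → Slate Textiles S.p.A. (R2): 100% × 80% × 30% = 24% of Talon Foods Inc.
Aggregating (R3): 6.8% + 24% = 30.8%.

30.8%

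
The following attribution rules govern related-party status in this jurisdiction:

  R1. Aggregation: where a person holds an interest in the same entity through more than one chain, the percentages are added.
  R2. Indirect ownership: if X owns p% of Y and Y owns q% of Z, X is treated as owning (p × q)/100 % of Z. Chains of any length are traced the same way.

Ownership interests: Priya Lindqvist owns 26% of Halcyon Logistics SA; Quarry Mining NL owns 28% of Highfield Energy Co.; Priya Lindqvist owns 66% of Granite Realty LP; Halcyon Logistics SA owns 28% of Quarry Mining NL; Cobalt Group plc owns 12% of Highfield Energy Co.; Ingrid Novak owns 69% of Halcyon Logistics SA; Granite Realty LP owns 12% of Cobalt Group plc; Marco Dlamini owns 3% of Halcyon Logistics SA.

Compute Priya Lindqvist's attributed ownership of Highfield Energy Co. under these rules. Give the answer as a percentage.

Chain via Granite Realty LP → Cobalt Group plc (R2): 66% × 12% × 12% = 0.9504% of Highfield Energy Co.
Chain via Halcyon Logistics SA → Quarry Mining NL (R2): 26% × 28% × 28% = 2.0384% of Highfield Energy Co.
Aggregating (R1): 0.9504% + 2.0384% = 2.9888%.

2.9888%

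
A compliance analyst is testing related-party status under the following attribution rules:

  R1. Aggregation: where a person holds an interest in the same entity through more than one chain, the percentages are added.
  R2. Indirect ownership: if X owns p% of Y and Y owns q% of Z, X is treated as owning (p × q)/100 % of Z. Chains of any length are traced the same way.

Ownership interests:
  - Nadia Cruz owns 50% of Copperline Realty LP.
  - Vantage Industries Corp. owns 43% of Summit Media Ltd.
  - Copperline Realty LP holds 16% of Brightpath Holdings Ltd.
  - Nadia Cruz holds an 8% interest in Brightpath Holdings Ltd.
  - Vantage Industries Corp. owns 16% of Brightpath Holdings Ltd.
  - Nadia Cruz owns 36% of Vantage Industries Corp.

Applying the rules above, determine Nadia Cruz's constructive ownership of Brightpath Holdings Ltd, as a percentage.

Chain via Copperline Realty LP (R2): 50% × 16% = 8% of Brightpath Holdings Ltd.
Chain via Vantage Industries Corp. (R2): 36% × 16% = 5.76% of Brightpath Holdings Ltd.
Direct interest in Brightpath Holdings Ltd: 8%.
Aggregating (R1): 8% + 5.76% + 8% = 21.76%.

21.76%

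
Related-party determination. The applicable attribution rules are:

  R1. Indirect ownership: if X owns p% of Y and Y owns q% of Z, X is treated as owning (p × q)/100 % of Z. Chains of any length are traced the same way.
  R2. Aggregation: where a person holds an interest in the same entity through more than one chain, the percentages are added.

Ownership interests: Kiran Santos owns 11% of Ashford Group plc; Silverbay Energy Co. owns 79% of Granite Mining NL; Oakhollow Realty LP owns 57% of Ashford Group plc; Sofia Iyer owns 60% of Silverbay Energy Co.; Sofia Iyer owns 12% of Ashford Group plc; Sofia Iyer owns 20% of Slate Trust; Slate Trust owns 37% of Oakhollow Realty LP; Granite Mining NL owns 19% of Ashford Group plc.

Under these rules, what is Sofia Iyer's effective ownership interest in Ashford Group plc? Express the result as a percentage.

25.224%

Chain via Silverbay Energy Co. → Granite Mining NL (R1): 60% × 79% × 19% = 9.006% of Ashford Group plc.
Chain via Slate Trust → Oakhollow Realty LP (R1): 20% × 37% × 57% = 4.218% of Ashford Group plc.
Direct interest in Ashford Group plc: 12%.
Aggregating (R2): 9.006% + 4.218% + 12% = 25.224%.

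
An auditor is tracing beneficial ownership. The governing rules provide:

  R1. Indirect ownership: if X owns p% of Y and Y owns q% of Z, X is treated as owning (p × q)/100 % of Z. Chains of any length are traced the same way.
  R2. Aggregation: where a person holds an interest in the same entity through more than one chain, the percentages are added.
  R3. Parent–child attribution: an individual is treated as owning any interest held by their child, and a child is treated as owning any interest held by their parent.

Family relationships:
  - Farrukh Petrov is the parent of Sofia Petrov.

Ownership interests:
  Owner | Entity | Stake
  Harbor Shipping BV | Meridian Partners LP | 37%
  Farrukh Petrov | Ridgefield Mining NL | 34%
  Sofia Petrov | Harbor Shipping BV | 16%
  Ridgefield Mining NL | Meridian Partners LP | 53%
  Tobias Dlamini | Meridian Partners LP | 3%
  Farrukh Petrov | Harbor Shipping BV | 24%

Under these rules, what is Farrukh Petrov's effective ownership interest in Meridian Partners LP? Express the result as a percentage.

By parent–child attribution (R3), Farrukh Petrov is treated as also owning Sofia Petrov's interest in Harbor Shipping BV, giving 24% + 16% = 40%.
Chain via Ridgefield Mining NL (R1): 34% × 53% = 18.02% of Meridian Partners LP.
Chain via Harbor Shipping BV (R1): 40% × 37% = 14.8% of Meridian Partners LP.
Aggregating (R2): 18.02% + 14.8% = 32.82%.

32.82%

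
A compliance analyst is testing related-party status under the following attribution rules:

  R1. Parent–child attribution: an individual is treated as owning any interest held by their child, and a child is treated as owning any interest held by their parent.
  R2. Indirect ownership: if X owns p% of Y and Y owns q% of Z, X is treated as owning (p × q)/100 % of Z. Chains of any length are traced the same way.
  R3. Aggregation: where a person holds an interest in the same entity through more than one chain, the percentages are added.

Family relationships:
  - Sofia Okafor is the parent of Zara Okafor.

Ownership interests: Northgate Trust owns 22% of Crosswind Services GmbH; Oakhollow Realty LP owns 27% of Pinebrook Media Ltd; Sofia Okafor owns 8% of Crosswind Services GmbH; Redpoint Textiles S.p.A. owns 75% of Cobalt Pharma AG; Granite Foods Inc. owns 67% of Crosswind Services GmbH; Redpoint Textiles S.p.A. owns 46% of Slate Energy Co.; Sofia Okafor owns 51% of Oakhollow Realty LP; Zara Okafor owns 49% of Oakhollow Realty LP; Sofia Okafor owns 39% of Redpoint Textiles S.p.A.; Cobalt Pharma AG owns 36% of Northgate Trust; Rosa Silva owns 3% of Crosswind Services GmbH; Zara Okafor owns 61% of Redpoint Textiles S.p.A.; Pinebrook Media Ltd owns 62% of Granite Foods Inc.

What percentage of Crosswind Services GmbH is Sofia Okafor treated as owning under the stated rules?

25.1558%

By parent–child attribution (R1), Sofia Okafor is treated as also owning Zara Okafor's interest in Redpoint Textiles S.p.A, giving 39% + 61% = 100%.
By parent–child attribution (R1), Sofia Okafor is treated as also owning Zara Okafor's interest in Oakhollow Realty LP, giving 51% + 49% = 100%.
Chain via Redpoint Textiles S.p.A. → Cobalt Pharma AG → Northgate Trust (R2): 100% × 75% × 36% × 22% = 5.94% of Crosswind Services GmbH.
Chain via Oakhollow Realty LP → Pinebrook Media Ltd → Granite Foods Inc. (R2): 100% × 27% × 62% × 67% = 11.2158% of Crosswind Services GmbH.
Direct interest in Crosswind Services GmbH: 8%.
Aggregating (R3): 5.94% + 11.2158% + 8% = 25.1558%.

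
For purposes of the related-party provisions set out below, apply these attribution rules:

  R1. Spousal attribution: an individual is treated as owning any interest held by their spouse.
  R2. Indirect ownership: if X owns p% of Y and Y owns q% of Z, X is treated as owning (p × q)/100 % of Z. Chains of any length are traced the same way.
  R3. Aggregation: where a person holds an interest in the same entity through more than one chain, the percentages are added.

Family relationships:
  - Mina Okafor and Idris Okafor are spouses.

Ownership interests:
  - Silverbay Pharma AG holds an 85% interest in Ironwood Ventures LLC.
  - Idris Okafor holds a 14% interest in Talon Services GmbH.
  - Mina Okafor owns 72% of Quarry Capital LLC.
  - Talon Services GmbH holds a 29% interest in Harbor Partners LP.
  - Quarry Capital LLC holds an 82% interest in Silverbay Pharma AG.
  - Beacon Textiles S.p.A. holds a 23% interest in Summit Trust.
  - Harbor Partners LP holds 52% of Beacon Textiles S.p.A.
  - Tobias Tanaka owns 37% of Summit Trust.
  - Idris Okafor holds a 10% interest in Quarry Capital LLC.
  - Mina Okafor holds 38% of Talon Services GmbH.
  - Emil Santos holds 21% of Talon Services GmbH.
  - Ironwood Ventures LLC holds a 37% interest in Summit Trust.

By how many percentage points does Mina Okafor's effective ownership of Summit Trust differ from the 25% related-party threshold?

By spousal attribution (R1), Mina Okafor is treated as also owning Idris Okafor's interest in Quarry Capital LLC, giving 72% + 10% = 82%.
By spousal attribution (R1), Mina Okafor is treated as also owning Idris Okafor's interest in Talon Services GmbH, giving 38% + 14% = 52%.
Chain via Quarry Capital LLC → Silverbay Pharma AG → Ironwood Ventures LLC (R2): 82% × 82% × 85% × 37% = 21.14698% of Summit Trust.
Chain via Talon Services GmbH → Harbor Partners LP → Beacon Textiles S.p.A. (R2): 52% × 29% × 52% × 23% = 1.803568% of Summit Trust.
Aggregating (R3): 21.14698% + 1.803568% = 22.950548%.
22.950548% falls short of the 25% threshold by 2.049452 percentage points.

2.049452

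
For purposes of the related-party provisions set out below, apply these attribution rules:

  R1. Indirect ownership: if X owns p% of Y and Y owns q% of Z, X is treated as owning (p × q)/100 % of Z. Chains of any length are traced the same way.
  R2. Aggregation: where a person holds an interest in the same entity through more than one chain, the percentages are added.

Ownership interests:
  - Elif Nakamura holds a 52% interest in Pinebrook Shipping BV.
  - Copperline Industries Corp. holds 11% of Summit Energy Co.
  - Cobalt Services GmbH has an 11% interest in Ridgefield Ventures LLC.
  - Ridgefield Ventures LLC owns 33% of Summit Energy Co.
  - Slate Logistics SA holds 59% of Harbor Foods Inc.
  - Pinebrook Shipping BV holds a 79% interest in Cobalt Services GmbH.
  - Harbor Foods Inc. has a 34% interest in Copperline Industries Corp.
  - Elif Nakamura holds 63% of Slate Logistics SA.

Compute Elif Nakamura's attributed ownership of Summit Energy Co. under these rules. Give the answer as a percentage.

Chain via Slate Logistics SA → Harbor Foods Inc. → Copperline Industries Corp. (R1): 63% × 59% × 34% × 11% = 1.390158% of Summit Energy Co.
Chain via Pinebrook Shipping BV → Cobalt Services GmbH → Ridgefield Ventures LLC (R1): 52% × 79% × 11% × 33% = 1.491204% of Summit Energy Co.
Aggregating (R2): 1.390158% + 1.491204% = 2.881362%.

2.881362%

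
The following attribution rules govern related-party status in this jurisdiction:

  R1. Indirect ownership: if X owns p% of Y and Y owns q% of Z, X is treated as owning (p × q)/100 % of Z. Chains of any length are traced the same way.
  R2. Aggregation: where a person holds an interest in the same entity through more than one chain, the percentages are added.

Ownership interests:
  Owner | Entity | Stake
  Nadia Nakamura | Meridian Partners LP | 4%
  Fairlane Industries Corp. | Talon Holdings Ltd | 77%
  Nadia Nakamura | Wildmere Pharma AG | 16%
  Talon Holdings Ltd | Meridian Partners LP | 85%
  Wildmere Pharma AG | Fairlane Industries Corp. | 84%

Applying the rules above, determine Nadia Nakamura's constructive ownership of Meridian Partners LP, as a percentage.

Chain via Wildmere Pharma AG → Fairlane Industries Corp. → Talon Holdings Ltd (R1): 16% × 84% × 77% × 85% = 8.79648% of Meridian Partners LP.
Direct interest in Meridian Partners LP: 4%.
Aggregating (R2): 8.79648% + 4% = 12.79648%.

12.79648%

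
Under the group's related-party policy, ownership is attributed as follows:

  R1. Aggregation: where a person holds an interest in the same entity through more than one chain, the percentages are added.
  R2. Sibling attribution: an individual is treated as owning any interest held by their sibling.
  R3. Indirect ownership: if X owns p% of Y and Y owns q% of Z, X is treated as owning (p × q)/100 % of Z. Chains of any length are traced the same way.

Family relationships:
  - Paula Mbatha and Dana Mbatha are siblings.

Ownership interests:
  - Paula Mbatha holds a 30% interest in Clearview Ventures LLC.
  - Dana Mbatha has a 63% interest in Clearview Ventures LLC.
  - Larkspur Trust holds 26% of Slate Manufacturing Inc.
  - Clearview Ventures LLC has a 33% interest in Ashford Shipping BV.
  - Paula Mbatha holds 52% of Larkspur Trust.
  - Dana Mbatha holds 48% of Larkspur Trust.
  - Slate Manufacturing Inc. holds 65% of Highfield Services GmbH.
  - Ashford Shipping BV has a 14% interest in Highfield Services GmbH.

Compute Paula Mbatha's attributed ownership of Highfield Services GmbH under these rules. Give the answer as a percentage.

By sibling attribution (R2), Paula Mbatha is treated as also owning Dana Mbatha's interest in Clearview Ventures LLC, giving 30% + 63% = 93%.
By sibling attribution (R2), Paula Mbatha is treated as also owning Dana Mbatha's interest in Larkspur Trust, giving 52% + 48% = 100%.
Chain via Clearview Ventures LLC → Ashford Shipping BV (R3): 93% × 33% × 14% = 4.2966% of Highfield Services GmbH.
Chain via Larkspur Trust → Slate Manufacturing Inc. (R3): 100% × 26% × 65% = 16.9% of Highfield Services GmbH.
Aggregating (R1): 4.2966% + 16.9% = 21.1966%.

21.1966%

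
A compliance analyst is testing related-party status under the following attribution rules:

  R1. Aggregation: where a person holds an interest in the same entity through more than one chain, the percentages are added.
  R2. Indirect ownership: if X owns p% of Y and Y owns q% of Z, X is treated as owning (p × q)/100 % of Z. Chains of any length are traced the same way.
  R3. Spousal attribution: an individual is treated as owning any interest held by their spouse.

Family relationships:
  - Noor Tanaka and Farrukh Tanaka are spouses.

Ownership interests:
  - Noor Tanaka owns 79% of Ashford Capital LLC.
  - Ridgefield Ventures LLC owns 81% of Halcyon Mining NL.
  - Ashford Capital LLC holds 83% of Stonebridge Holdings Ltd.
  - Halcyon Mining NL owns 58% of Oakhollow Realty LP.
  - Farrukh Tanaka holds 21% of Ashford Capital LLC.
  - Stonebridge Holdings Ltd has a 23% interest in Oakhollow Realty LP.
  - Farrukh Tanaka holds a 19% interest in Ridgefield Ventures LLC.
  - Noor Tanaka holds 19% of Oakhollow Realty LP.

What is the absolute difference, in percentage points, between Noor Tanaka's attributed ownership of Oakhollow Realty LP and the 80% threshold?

By spousal attribution (R3), Noor Tanaka is treated as also owning Farrukh Tanaka's interest in Ashford Capital LLC, giving 79% + 21% = 100%.
By spousal attribution (R3), Noor Tanaka is treated as owning Farrukh Tanaka's 19% interest in Ridgefield Ventures LLC.
Chain via Ashford Capital LLC → Stonebridge Holdings Ltd (R2): 100% × 83% × 23% = 19.09% of Oakhollow Realty LP.
Direct interest in Oakhollow Realty LP: 19%.
Chain via Ridgefield Ventures LLC → Halcyon Mining NL (R2): 19% × 81% × 58% = 8.9262% of Oakhollow Realty LP.
Aggregating (R1): 19.09% + 19% + 8.9262% = 47.0162%.
47.0162% falls short of the 80% threshold by 32.9838 percentage points.

32.9838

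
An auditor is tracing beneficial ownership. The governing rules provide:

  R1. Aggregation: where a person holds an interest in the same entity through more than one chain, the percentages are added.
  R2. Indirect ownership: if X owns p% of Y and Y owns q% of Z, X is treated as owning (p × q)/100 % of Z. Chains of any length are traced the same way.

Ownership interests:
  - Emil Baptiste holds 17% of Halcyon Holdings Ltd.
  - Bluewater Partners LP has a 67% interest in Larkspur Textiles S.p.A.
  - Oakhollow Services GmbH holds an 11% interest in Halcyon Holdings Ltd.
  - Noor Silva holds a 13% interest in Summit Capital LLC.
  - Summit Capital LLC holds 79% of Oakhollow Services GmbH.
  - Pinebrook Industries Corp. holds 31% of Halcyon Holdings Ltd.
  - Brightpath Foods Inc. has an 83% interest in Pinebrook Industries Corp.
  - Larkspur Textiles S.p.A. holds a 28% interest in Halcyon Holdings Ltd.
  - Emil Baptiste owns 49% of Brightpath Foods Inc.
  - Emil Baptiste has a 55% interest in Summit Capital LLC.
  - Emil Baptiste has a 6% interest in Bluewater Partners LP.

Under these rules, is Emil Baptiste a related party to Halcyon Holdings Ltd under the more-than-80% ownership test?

No

Chain via Brightpath Foods Inc. → Pinebrook Industries Corp. (R2): 49% × 83% × 31% = 12.6077% of Halcyon Holdings Ltd.
Chain via Summit Capital LLC → Oakhollow Services GmbH (R2): 55% × 79% × 11% = 4.7795% of Halcyon Holdings Ltd.
Chain via Bluewater Partners LP → Larkspur Textiles S.p.A. (R2): 6% × 67% × 28% = 1.1256% of Halcyon Holdings Ltd.
Direct interest in Halcyon Holdings Ltd: 17%.
Aggregating (R1): 12.6077% + 4.7795% + 1.1256% + 17% = 35.5128%.
35.5128% does not exceed the 80% threshold, so Emil is not a related party to Halcyon Holdings Ltd.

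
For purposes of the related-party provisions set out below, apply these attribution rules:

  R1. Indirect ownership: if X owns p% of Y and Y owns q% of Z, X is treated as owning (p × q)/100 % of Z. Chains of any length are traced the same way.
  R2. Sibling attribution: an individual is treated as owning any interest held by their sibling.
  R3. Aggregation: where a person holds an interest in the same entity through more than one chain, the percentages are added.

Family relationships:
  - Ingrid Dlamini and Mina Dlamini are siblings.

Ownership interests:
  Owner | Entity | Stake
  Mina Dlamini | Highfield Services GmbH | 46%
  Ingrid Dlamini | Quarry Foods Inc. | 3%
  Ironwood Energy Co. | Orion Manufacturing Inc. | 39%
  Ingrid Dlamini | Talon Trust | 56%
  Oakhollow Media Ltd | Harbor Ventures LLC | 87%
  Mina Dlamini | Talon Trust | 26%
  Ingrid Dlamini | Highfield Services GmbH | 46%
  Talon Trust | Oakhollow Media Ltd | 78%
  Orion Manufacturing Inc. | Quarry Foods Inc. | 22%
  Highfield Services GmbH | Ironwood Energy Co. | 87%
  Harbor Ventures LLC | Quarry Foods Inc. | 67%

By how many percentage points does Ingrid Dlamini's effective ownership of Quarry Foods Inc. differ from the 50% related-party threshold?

2.850284

By sibling attribution (R2), Ingrid Dlamini is treated as also owning Mina Dlamini's interest in Highfield Services GmbH, giving 46% + 46% = 92%.
By sibling attribution (R2), Ingrid Dlamini is treated as also owning Mina Dlamini's interest in Talon Trust, giving 56% + 26% = 82%.
Chain via Highfield Services GmbH → Ironwood Energy Co. → Orion Manufacturing Inc. (R1): 92% × 87% × 39% × 22% = 6.867432% of Quarry Foods Inc.
Chain via Talon Trust → Oakhollow Media Ltd → Harbor Ventures LLC (R1): 82% × 78% × 87% × 67% = 37.282284% of Quarry Foods Inc.
Direct interest in Quarry Foods Inc: 3%.
Aggregating (R3): 6.867432% + 37.282284% + 3% = 47.149716%.
47.149716% falls short of the 50% threshold by 2.850284 percentage points.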